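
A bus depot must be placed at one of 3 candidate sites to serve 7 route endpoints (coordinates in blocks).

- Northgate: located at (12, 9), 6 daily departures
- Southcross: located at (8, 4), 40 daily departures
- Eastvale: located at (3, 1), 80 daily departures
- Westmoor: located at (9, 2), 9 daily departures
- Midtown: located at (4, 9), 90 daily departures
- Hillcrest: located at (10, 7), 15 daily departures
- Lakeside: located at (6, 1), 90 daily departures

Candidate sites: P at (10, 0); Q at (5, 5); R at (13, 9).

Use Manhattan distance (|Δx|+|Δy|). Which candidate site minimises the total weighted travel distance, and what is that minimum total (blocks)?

Total weighted distance at each candidate:
  P (10, 0): total = 2878
  Q (5, 5): total = 1774
  R (13, 9): total = 4180
Minimum is at Q with total 1774 blocks.

Q, total 1774 blocks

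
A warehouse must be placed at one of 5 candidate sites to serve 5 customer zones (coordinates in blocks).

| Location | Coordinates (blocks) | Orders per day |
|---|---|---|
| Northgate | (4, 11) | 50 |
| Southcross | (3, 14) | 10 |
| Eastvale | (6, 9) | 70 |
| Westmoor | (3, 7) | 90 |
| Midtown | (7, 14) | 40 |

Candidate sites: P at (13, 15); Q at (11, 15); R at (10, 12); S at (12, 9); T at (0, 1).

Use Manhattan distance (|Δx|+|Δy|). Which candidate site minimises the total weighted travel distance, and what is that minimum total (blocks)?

R, total 2210 blocks

Total weighted distance at each candidate:
  P (13, 15): total = 3570
  Q (11, 15): total = 3050
  R (10, 12): total = 2210
  S (12, 9): total = 2450
  T (0, 1): total = 3450
Minimum is at R with total 2210 blocks.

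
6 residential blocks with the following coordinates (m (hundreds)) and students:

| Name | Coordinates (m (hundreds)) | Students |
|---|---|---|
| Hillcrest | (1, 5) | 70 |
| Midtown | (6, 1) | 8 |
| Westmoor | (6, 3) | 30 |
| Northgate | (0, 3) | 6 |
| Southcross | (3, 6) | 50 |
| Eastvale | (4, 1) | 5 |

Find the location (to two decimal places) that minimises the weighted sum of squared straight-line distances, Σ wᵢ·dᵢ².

(2.77, 4.56)

The minimiser of Σwᵢ‖p−pᵢ‖² is the weighted centroid p* = (Σwᵢpᵢ)/(Σwᵢ).
Σwᵢ = 169.
Σwᵢxᵢ = 70·1 + 8·6 + 30·6 + 6·0 + 50·3 + 5·4 = 468.
Σwᵢyᵢ = 70·5 + 8·1 + 30·3 + 6·3 + 50·6 + 5·1 = 771.
x* = 468/169 = 2.77, y* = 771/169 = 4.56.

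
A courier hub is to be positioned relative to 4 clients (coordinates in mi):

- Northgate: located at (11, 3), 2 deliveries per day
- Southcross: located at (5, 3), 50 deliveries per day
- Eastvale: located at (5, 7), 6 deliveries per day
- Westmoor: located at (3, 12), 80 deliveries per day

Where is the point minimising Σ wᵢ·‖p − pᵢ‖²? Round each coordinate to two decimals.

The minimiser of Σwᵢ‖p−pᵢ‖² is the weighted centroid p* = (Σwᵢpᵢ)/(Σwᵢ).
Σwᵢ = 138.
Σwᵢxᵢ = 2·11 + 50·5 + 6·5 + 80·3 = 542.
Σwᵢyᵢ = 2·3 + 50·3 + 6·7 + 80·12 = 1158.
x* = 542/138 = 3.93, y* = 1158/138 = 8.39.

(3.93, 8.39)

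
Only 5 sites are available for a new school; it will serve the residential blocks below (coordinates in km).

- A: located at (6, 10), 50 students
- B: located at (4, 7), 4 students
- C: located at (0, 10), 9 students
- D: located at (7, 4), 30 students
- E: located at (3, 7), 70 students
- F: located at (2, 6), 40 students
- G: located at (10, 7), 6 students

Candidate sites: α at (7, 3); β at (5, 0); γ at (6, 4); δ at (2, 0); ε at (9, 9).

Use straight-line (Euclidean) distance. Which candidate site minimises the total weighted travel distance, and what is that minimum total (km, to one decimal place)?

Total weighted distance at each candidate:
  α (7, 3): total = 1151.9
  β (5, 0): total = 1595.1
  γ (6, 4): total = 926.7
  δ (2, 0): total = 1650.3
  ε (9, 9): total = 1183.5
Minimum is at γ with total 926.7 km.

γ, total 926.7 km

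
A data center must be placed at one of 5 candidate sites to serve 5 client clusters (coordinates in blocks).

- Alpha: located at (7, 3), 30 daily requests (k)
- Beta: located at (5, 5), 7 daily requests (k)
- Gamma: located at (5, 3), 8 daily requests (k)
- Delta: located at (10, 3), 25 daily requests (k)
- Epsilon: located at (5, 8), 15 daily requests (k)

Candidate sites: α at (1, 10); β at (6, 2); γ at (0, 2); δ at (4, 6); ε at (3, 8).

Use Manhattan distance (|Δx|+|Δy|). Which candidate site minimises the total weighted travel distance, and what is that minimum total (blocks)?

β, total 334 blocks

Total weighted distance at each candidate:
  α (1, 10): total = 1031
  β (6, 2): total = 334
  γ (0, 2): total = 784
  δ (4, 6): total = 496
  ε (3, 8): total = 691
Minimum is at β with total 334 blocks.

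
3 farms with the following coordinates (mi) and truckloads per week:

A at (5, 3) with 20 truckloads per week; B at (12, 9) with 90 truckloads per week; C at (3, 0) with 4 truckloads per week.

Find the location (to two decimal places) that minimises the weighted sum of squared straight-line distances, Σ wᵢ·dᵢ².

(10.46, 7.63)

The minimiser of Σwᵢ‖p−pᵢ‖² is the weighted centroid p* = (Σwᵢpᵢ)/(Σwᵢ).
Σwᵢ = 114.
Σwᵢxᵢ = 20·5 + 90·12 + 4·3 = 1192.
Σwᵢyᵢ = 20·3 + 90·9 + 4·0 = 870.
x* = 1192/114 = 10.46, y* = 870/114 = 7.63.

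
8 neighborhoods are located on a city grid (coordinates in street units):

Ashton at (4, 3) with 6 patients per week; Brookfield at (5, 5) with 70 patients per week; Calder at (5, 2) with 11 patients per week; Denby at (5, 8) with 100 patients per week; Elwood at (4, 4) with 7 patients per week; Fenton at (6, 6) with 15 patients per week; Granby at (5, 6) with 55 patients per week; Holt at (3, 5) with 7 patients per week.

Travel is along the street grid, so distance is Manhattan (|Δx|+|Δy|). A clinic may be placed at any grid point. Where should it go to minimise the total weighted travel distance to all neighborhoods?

Manhattan distance separates: Σwᵢ(|x−xᵢ|+|y−yᵢ|) = Σwᵢ|x−xᵢ| + Σwᵢ|y−yᵢ|, so x and y are optimised independently as 1-D weighted medians.
Total weight W = 271; half = 135.5.
x-coordinate, sorted with cumulative weight:
  x=3 (Holt, w=7) cum 7
  x=4 (Ashton, w=6) cum 13
  x=4 (Elwood, w=7) cum 20
  x=5 (Brookfield, w=70) cum 90
  x=5 (Calder, w=11) cum 101
  x=5 (Denby, w=100) cum 201  ← median
  x=5 (Granby, w=55) cum 256
  x=6 (Fenton, w=15) cum 271
⇒ x* = 5
y-coordinate, sorted with cumulative weight:
  y=2 (Calder, w=11) cum 11
  y=3 (Ashton, w=6) cum 17
  y=4 (Elwood, w=7) cum 24
  y=5 (Brookfield, w=70) cum 94
  y=5 (Holt, w=7) cum 101
  y=6 (Fenton, w=15) cum 116
  y=6 (Granby, w=55) cum 171  ← median
  y=8 (Denby, w=100) cum 271
⇒ y* = 6

(5, 6)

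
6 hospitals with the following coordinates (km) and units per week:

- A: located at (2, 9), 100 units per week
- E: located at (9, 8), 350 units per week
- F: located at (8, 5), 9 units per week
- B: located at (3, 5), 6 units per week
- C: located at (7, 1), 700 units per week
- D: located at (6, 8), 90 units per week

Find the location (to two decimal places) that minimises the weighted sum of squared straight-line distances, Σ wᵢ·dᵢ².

(7.08, 4.14)

The minimiser of Σwᵢ‖p−pᵢ‖² is the weighted centroid p* = (Σwᵢpᵢ)/(Σwᵢ).
Σwᵢ = 1255.
Σwᵢxᵢ = 100·2 + 350·9 + 9·8 + 6·3 + 700·7 + 90·6 = 8880.
Σwᵢyᵢ = 100·9 + 350·8 + 9·5 + 6·5 + 700·1 + 90·8 = 5195.
x* = 8880/1255 = 7.08, y* = 5195/1255 = 4.14.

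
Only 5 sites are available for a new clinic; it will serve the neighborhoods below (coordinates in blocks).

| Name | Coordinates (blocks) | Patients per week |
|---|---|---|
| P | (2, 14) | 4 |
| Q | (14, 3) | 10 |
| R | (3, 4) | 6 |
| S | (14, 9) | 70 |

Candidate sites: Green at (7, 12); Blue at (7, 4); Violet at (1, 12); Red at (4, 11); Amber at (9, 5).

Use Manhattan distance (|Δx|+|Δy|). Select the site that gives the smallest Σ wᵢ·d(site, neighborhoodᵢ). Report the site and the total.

Total weighted distance at each candidate:
  Green (7, 12): total = 960
  Blue (7, 4): total = 1004
  Violet (1, 12): total = 1412
  Red (4, 11): total = 1088
  Amber (9, 5): total = 806
Minimum is at Amber with total 806 blocks.

Amber, total 806 blocks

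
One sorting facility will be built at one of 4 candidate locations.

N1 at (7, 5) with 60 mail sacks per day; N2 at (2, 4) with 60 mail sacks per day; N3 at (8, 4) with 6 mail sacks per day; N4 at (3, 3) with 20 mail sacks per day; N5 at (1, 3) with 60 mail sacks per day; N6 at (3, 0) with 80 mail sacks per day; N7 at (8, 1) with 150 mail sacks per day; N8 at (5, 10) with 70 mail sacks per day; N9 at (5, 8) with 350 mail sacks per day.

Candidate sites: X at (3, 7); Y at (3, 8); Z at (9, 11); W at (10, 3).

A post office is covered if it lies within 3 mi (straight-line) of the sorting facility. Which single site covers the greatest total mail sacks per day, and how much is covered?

Y, covering 420

Coverage radius r = 3 mi; a point is covered iff (Δx)²+(Δy)² ≤ 3² = 9.
  X (3, 7): covers {N9} → 350
  Y (3, 8): covers {N8, N9} → 420
  Z (9, 11): covers {none} → 0
  W (10, 3): covers {N3, N7} → 156
Maximum coverage at Y: 420 mail sacks per day.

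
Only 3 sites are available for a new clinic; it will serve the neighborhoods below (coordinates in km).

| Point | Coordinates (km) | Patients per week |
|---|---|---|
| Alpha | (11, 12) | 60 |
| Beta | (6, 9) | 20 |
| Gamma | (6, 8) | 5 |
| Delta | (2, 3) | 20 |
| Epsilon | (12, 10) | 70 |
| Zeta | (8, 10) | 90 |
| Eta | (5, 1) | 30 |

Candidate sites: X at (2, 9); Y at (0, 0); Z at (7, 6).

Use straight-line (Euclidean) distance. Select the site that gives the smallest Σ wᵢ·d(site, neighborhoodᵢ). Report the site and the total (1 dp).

Z, total 1604.6 km

Total weighted distance at each candidate:
  X (2, 9): total = 2297.1
  Y (0, 0): total = 3714.1
  Z (7, 6): total = 1604.6
Minimum is at Z with total 1604.6 km.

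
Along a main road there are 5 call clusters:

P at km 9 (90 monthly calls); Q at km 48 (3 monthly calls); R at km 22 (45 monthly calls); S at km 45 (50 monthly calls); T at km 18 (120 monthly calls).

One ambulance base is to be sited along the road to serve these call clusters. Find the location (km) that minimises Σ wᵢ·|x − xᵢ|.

For a sum of weighted absolute distances on a line, the optimum is the weighted median (not the mean). Total weight W = 308; half-weight = 154.
Sort by position and accumulate weight:
  km 9 (P, w=90) → cum 90
  km 18 (T, w=120) → cum 210  ≥ 154 → median here
  km 22 (R, w=45) → cum 255
  km 45 (S, w=50) → cum 305
  km 48 (Q, w=3) → cum 308
Optimal location: km 18.

x = 18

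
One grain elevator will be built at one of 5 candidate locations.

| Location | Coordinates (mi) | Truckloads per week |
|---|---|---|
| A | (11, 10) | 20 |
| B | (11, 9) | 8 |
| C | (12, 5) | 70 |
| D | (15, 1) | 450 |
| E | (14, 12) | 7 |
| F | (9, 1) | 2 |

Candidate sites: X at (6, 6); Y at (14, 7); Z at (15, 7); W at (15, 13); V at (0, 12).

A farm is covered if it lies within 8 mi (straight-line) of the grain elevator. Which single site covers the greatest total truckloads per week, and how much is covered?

Y, covering 557

Coverage radius r = 8 mi; a point is covered iff (Δx)²+(Δy)² ≤ 8² = 64.
  X (6, 6): covers {A, B, C, F} → 100
  Y (14, 7): covers {A, B, C, D, E, F} → 557
  Z (15, 7): covers {A, B, C, D, E} → 555
  W (15, 13): covers {A, B, E} → 35
  V (0, 12): covers {none} → 0
Maximum coverage at Y: 557 truckloads per week.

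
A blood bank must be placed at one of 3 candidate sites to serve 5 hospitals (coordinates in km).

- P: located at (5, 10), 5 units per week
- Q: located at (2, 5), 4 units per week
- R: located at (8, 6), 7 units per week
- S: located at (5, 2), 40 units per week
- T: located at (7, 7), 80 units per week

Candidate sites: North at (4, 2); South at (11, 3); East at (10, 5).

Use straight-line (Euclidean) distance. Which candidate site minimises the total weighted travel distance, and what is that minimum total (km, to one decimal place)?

Total weighted distance at each candidate:
  North (4, 2): total = 600.8
  South (11, 3): total = 808.5
  East (10, 5): total = 604.7
Minimum is at North with total 600.8 km.

North, total 600.8 km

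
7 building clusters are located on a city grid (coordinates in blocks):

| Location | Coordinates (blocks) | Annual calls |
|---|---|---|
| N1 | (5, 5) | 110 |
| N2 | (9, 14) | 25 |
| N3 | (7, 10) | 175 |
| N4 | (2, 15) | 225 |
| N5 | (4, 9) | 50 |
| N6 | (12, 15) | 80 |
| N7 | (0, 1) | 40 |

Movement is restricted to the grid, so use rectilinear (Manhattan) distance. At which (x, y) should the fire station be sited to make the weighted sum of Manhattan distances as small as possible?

Manhattan distance separates: Σwᵢ(|x−xᵢ|+|y−yᵢ|) = Σwᵢ|x−xᵢ| + Σwᵢ|y−yᵢ|, so x and y are optimised independently as 1-D weighted medians.
Total weight W = 705; half = 352.5.
x-coordinate, sorted with cumulative weight:
  x=0 (N7, w=40) cum 40
  x=2 (N4, w=225) cum 265
  x=4 (N5, w=50) cum 315
  x=5 (N1, w=110) cum 425  ← median
  x=7 (N3, w=175) cum 600
  x=9 (N2, w=25) cum 625
  x=12 (N6, w=80) cum 705
⇒ x* = 5
y-coordinate, sorted with cumulative weight:
  y=1 (N7, w=40) cum 40
  y=5 (N1, w=110) cum 150
  y=9 (N5, w=50) cum 200
  y=10 (N3, w=175) cum 375  ← median
  y=14 (N2, w=25) cum 400
  y=15 (N4, w=225) cum 625
  y=15 (N6, w=80) cum 705
⇒ y* = 10

(5, 10)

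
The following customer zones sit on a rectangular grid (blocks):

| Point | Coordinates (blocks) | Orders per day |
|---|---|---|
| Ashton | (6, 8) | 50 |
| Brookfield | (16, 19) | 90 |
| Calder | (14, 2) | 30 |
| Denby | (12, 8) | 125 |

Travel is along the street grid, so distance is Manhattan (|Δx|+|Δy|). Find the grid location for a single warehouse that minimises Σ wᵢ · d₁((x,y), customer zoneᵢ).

Manhattan distance separates: Σwᵢ(|x−xᵢ|+|y−yᵢ|) = Σwᵢ|x−xᵢ| + Σwᵢ|y−yᵢ|, so x and y are optimised independently as 1-D weighted medians.
Total weight W = 295; half = 147.5.
x-coordinate, sorted with cumulative weight:
  x=6 (Ashton, w=50) cum 50
  x=12 (Denby, w=125) cum 175  ← median
  x=14 (Calder, w=30) cum 205
  x=16 (Brookfield, w=90) cum 295
⇒ x* = 12
y-coordinate, sorted with cumulative weight:
  y=2 (Calder, w=30) cum 30
  y=8 (Ashton, w=50) cum 80
  y=8 (Denby, w=125) cum 205  ← median
  y=19 (Brookfield, w=90) cum 295
⇒ y* = 8

(12, 8)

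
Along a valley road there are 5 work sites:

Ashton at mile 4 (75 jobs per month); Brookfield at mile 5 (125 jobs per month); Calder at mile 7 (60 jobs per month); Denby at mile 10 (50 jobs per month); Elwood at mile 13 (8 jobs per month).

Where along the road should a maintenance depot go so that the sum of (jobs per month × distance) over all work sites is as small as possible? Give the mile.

x = 5

For a sum of weighted absolute distances on a line, the optimum is the weighted median (not the mean). Total weight W = 318; half-weight = 159.
Sort by position and accumulate weight:
  mile 4 (Ashton, w=75) → cum 75
  mile 5 (Brookfield, w=125) → cum 200  ≥ 159 → median here
  mile 7 (Calder, w=60) → cum 260
  mile 10 (Denby, w=50) → cum 310
  mile 13 (Elwood, w=8) → cum 318
Optimal location: mile 5.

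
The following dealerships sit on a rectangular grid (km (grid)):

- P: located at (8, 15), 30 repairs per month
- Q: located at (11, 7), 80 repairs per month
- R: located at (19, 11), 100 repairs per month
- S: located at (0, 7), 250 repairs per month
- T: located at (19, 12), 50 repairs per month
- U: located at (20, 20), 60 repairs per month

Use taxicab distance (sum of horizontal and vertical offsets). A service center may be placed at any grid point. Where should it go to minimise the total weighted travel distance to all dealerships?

(11, 7)

Manhattan distance separates: Σwᵢ(|x−xᵢ|+|y−yᵢ|) = Σwᵢ|x−xᵢ| + Σwᵢ|y−yᵢ|, so x and y are optimised independently as 1-D weighted medians.
Total weight W = 570; half = 285.
x-coordinate, sorted with cumulative weight:
  x=0 (S, w=250) cum 250
  x=8 (P, w=30) cum 280
  x=11 (Q, w=80) cum 360  ← median
  x=19 (R, w=100) cum 460
  x=19 (T, w=50) cum 510
  x=20 (U, w=60) cum 570
⇒ x* = 11
y-coordinate, sorted with cumulative weight:
  y=7 (Q, w=80) cum 80
  y=7 (S, w=250) cum 330  ← median
  y=11 (R, w=100) cum 430
  y=12 (T, w=50) cum 480
  y=15 (P, w=30) cum 510
  y=20 (U, w=60) cum 570
⇒ y* = 7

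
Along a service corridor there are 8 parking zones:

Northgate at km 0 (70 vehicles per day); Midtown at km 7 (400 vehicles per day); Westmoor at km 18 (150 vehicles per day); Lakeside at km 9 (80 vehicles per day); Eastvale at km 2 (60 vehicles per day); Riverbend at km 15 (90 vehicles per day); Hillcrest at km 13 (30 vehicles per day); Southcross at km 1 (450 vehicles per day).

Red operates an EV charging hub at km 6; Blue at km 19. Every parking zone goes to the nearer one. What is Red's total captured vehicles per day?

The indifferent point is the midpoint (6+19)/2 = 12.5; parking zones left of it (closer to Red at 6) go to Red, those right go to Blue.
  Northgate at 0 (w=70) → Red
  Southcross at 1 (w=450) → Red
  Eastvale at 2 (w=60) → Red
  Midtown at 7 (w=400) → Red
  Lakeside at 9 (w=80) → Red
  Hillcrest at 13 (w=30) → Blue
  Riverbend at 15 (w=90) → Blue
  Westmoor at 18 (w=150) → Blue
Red captures 1060; Blue captures 270.

1060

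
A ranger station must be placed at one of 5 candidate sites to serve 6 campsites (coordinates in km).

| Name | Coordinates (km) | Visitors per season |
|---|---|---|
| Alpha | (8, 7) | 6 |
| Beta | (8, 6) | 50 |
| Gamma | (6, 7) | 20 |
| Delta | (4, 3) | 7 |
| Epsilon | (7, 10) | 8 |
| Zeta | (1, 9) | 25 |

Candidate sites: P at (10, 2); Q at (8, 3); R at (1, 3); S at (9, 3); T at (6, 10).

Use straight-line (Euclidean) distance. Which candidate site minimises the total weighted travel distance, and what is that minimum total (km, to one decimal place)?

T, total 491.7 km

Total weighted distance at each candidate:
  P (10, 2): total = 780.0
  Q (8, 3): total = 578.5
  R (1, 3): total = 802.0
  S (9, 3): total = 626.1
  T (6, 10): total = 491.7
Minimum is at T with total 491.7 km.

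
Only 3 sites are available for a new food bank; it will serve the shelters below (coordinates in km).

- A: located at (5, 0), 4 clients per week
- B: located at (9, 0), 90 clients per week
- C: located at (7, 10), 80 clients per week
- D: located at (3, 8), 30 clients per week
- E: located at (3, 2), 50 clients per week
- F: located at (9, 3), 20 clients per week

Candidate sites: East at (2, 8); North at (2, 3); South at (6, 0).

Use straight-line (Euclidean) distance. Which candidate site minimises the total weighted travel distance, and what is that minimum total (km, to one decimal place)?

South, total 1599.4 km

Total weighted distance at each candidate:
  East (2, 8): total = 1927.9
  North (2, 3): total = 1754.3
  South (6, 0): total = 1599.4
Minimum is at South with total 1599.4 km.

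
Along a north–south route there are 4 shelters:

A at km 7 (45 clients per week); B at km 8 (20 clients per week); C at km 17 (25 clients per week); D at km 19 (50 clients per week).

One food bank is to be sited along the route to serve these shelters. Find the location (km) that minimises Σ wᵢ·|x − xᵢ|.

For a sum of weighted absolute distances on a line, the optimum is the weighted median (not the mean). Total weight W = 140; half-weight = 70.
Sort by position and accumulate weight:
  km 7 (A, w=45) → cum 45
  km 8 (B, w=20) → cum 65
  km 17 (C, w=25) → cum 90  ≥ 70 → median here
  km 19 (D, w=50) → cum 140
Optimal location: km 17.

x = 17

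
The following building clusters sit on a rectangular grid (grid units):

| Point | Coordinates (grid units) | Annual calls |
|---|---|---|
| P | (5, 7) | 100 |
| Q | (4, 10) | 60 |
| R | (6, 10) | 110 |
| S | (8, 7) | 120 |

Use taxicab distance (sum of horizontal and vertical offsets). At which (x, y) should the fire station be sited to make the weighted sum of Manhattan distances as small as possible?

(6, 7)

Manhattan distance separates: Σwᵢ(|x−xᵢ|+|y−yᵢ|) = Σwᵢ|x−xᵢ| + Σwᵢ|y−yᵢ|, so x and y are optimised independently as 1-D weighted medians.
Total weight W = 390; half = 195.
x-coordinate, sorted with cumulative weight:
  x=4 (Q, w=60) cum 60
  x=5 (P, w=100) cum 160
  x=6 (R, w=110) cum 270  ← median
  x=8 (S, w=120) cum 390
⇒ x* = 6
y-coordinate, sorted with cumulative weight:
  y=7 (P, w=100) cum 100
  y=7 (S, w=120) cum 220  ← median
  y=10 (Q, w=60) cum 280
  y=10 (R, w=110) cum 390
⇒ y* = 7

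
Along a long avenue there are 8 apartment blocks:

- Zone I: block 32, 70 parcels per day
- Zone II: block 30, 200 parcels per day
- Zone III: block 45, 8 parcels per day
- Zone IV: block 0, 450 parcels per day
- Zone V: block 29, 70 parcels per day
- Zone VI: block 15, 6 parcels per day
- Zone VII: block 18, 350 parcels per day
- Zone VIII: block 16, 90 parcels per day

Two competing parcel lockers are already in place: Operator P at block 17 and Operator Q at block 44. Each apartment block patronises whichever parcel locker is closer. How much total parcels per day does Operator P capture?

The indifferent point is the midpoint (17+44)/2 = 30.5; apartment blocks left of it (closer to Operator P at 17) go to Operator P, those right go to Operator Q.
  Zone IV at 0 (w=450) → Operator P
  Zone VI at 15 (w=6) → Operator P
  Zone VIII at 16 (w=90) → Operator P
  Zone VII at 18 (w=350) → Operator P
  Zone V at 29 (w=70) → Operator P
  Zone II at 30 (w=200) → Operator P
  Zone I at 32 (w=70) → Operator Q
  Zone III at 45 (w=8) → Operator Q
Operator P captures 1166; Operator Q captures 78.

1166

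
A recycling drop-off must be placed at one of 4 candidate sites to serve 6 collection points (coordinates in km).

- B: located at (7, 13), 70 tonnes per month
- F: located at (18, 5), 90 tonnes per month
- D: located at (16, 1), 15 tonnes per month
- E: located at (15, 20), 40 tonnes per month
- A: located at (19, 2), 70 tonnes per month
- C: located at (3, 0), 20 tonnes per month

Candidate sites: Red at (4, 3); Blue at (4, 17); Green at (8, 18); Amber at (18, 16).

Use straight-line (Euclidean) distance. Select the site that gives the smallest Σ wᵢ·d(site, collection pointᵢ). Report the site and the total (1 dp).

Amber, total 3636.2 km

Total weighted distance at each candidate:
  Red (4, 3): total = 4111.6
  Blue (4, 17): total = 4591.1
  Green (8, 18): total = 4138.9
  Amber (18, 16): total = 3636.2
Minimum is at Amber with total 3636.2 km.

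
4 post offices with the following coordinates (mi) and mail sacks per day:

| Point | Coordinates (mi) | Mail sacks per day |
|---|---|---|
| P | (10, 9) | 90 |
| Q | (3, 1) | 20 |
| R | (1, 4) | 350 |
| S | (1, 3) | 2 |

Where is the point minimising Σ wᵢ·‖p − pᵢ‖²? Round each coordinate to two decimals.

(2.84, 4.84)

The minimiser of Σwᵢ‖p−pᵢ‖² is the weighted centroid p* = (Σwᵢpᵢ)/(Σwᵢ).
Σwᵢ = 462.
Σwᵢxᵢ = 90·10 + 20·3 + 350·1 + 2·1 = 1312.
Σwᵢyᵢ = 90·9 + 20·1 + 350·4 + 2·3 = 2236.
x* = 1312/462 = 2.84, y* = 2236/462 = 4.84.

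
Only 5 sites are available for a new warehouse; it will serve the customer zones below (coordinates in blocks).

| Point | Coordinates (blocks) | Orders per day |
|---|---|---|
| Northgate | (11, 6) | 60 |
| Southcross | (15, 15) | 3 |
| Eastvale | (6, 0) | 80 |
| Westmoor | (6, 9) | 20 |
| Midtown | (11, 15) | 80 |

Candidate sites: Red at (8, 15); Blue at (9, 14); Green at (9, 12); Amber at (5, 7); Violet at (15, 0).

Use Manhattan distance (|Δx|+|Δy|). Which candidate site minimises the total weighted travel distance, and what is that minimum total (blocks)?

Total weighted distance at each candidate:
  Red (8, 15): total = 2501
  Blue (9, 14): total = 2381
  Green (9, 12): total = 2227
  Amber (5, 7): total = 2294
  Violet (15, 0): total = 3245
Minimum is at Green with total 2227 blocks.

Green, total 2227 blocks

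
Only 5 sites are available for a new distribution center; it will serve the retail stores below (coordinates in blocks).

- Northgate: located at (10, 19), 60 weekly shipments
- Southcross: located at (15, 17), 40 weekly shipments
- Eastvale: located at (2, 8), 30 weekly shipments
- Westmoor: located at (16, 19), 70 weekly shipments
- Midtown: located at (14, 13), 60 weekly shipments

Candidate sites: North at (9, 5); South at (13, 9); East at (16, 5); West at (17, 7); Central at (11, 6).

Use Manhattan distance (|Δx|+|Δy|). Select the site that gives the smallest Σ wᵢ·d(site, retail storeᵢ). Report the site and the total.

Total weighted distance at each candidate:
  North (9, 5): total = 4170
  South (13, 9): total = 2750
  East (16, 5): total = 3810
  West (17, 7): total = 3550
  Central (11, 6): total = 3630
Minimum is at South with total 2750 blocks.

South, total 2750 blocks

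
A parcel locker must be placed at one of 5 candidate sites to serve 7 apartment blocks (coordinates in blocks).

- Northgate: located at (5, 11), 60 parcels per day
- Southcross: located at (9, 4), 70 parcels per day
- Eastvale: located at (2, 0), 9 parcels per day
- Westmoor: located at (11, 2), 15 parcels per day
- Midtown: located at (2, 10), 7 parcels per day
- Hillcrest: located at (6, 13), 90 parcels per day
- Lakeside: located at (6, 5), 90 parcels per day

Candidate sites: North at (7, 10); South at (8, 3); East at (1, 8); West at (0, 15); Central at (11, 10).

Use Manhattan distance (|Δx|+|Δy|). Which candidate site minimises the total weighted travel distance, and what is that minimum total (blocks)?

Total weighted distance at each candidate:
  North (7, 10): total = 1990
  South (8, 3): total = 2472
  East (1, 8): total = 3222
  West (0, 15): total = 4662
  Central (11, 10): total = 2954
Minimum is at North with total 1990 blocks.

North, total 1990 blocks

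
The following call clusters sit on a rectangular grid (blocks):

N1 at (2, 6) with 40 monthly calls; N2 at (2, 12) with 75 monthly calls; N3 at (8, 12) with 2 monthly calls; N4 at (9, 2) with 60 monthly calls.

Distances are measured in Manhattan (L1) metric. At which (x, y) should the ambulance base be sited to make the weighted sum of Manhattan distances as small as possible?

Manhattan distance separates: Σwᵢ(|x−xᵢ|+|y−yᵢ|) = Σwᵢ|x−xᵢ| + Σwᵢ|y−yᵢ|, so x and y are optimised independently as 1-D weighted medians.
Total weight W = 177; half = 88.5.
x-coordinate, sorted with cumulative weight:
  x=2 (N1, w=40) cum 40
  x=2 (N2, w=75) cum 115  ← median
  x=8 (N3, w=2) cum 117
  x=9 (N4, w=60) cum 177
⇒ x* = 2
y-coordinate, sorted with cumulative weight:
  y=2 (N4, w=60) cum 60
  y=6 (N1, w=40) cum 100  ← median
  y=12 (N2, w=75) cum 175
  y=12 (N3, w=2) cum 177
⇒ y* = 6

(2, 6)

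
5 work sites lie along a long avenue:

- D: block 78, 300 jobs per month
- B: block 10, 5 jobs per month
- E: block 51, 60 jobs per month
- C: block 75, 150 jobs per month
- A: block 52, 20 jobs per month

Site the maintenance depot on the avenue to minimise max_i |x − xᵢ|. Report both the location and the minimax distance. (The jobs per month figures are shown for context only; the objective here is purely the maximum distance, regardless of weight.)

The 1-center on a line is the midpoint of the two extreme points: leftmost at 10, rightmost at 78.
Optimal location = (10 + 78)/2 = 44; maximum distance = (78 − 10)/2 = 34.

location 44, max distance 34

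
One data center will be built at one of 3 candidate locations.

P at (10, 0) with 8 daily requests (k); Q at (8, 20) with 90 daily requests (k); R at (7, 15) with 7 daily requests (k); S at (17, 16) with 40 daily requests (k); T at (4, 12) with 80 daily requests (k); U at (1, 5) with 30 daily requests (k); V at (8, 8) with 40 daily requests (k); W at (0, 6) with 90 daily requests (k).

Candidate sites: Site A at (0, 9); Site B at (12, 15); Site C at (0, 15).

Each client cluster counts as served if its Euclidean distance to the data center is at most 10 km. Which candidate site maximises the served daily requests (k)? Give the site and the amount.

Site C, covering 267

Coverage radius r = 10 km; a point is covered iff (Δx)²+(Δy)² ≤ 10² = 100.
  Site A (0, 9): covers {R, T, U, V, W} → 247
  Site B (12, 15): covers {Q, R, S, T, V} → 257
  Site C (0, 15): covers {Q, R, T, W} → 267
Maximum coverage at Site C: 267 daily requests (k).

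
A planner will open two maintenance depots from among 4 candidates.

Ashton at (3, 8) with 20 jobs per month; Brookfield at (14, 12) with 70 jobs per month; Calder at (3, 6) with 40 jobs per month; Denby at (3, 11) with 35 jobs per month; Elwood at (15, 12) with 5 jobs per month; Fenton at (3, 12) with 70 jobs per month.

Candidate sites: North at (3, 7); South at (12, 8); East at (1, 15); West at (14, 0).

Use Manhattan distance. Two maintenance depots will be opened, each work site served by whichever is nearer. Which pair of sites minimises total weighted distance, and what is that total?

{North, South}, total 1005

Evaluate every pair (each demand assigned to the nearer of the two):
  {North, South}: total = 1005
  {North, West}: total = 1455
  {South, East}: total = 1635
  {North, East}: total = 1755
  {East, West}: total = 2085
  {South, West}: total = 2405
Best pair: {North, South} with total 1005.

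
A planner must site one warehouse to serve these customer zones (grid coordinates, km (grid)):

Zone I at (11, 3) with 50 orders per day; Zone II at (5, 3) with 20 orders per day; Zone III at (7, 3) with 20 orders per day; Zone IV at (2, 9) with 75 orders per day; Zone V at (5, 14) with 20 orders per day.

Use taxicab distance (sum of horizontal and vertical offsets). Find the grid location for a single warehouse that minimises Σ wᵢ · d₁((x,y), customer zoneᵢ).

Manhattan distance separates: Σwᵢ(|x−xᵢ|+|y−yᵢ|) = Σwᵢ|x−xᵢ| + Σwᵢ|y−yᵢ|, so x and y are optimised independently as 1-D weighted medians.
Total weight W = 185; half = 92.5.
x-coordinate, sorted with cumulative weight:
  x=2 (Zone IV, w=75) cum 75
  x=5 (Zone II, w=20) cum 95  ← median
  x=5 (Zone V, w=20) cum 115
  x=7 (Zone III, w=20) cum 135
  x=11 (Zone I, w=50) cum 185
⇒ x* = 5
y-coordinate, sorted with cumulative weight:
  y=3 (Zone I, w=50) cum 50
  y=3 (Zone II, w=20) cum 70
  y=3 (Zone III, w=20) cum 90
  y=9 (Zone IV, w=75) cum 165  ← median
  y=14 (Zone V, w=20) cum 185
⇒ y* = 9

(5, 9)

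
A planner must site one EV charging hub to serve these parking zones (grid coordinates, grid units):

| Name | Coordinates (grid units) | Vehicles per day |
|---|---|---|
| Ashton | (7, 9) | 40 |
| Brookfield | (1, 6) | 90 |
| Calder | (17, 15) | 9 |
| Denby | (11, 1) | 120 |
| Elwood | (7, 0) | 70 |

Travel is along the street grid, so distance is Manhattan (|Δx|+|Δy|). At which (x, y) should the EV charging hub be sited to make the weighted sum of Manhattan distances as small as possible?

Manhattan distance separates: Σwᵢ(|x−xᵢ|+|y−yᵢ|) = Σwᵢ|x−xᵢ| + Σwᵢ|y−yᵢ|, so x and y are optimised independently as 1-D weighted medians.
Total weight W = 329; half = 164.5.
x-coordinate, sorted with cumulative weight:
  x=1 (Brookfield, w=90) cum 90
  x=7 (Ashton, w=40) cum 130
  x=7 (Elwood, w=70) cum 200  ← median
  x=11 (Denby, w=120) cum 320
  x=17 (Calder, w=9) cum 329
⇒ x* = 7
y-coordinate, sorted with cumulative weight:
  y=0 (Elwood, w=70) cum 70
  y=1 (Denby, w=120) cum 190  ← median
  y=6 (Brookfield, w=90) cum 280
  y=9 (Ashton, w=40) cum 320
  y=15 (Calder, w=9) cum 329
⇒ y* = 1

(7, 1)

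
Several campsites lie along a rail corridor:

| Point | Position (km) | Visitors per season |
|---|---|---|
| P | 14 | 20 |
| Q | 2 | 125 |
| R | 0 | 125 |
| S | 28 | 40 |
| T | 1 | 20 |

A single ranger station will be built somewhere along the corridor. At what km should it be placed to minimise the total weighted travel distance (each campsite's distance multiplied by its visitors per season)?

x = 2

For a sum of weighted absolute distances on a line, the optimum is the weighted median (not the mean). Total weight W = 330; half-weight = 165.
Sort by position and accumulate weight:
  km 0 (R, w=125) → cum 125
  km 1 (T, w=20) → cum 145
  km 2 (Q, w=125) → cum 270  ≥ 165 → median here
  km 14 (P, w=20) → cum 290
  km 28 (S, w=40) → cum 330
Optimal location: km 2.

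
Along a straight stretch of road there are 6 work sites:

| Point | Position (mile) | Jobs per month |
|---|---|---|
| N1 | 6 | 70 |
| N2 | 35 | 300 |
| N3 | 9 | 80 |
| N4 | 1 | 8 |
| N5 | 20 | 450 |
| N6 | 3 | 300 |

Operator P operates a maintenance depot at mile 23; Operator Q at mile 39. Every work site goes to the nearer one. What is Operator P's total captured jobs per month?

The indifferent point is the midpoint (23+39)/2 = 31; work sites left of it (closer to Operator P at 23) go to Operator P, those right go to Operator Q.
  N4 at 1 (w=8) → Operator P
  N6 at 3 (w=300) → Operator P
  N1 at 6 (w=70) → Operator P
  N3 at 9 (w=80) → Operator P
  N5 at 20 (w=450) → Operator P
  N2 at 35 (w=300) → Operator Q
Operator P captures 908; Operator Q captures 300.

908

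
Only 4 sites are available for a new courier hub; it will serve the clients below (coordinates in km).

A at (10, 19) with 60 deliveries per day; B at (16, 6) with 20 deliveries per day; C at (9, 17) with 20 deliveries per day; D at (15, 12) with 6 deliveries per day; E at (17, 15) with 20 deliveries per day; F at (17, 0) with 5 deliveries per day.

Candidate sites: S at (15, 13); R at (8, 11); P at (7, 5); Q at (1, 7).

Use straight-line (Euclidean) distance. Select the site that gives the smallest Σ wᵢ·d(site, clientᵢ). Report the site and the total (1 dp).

S, total 882.6 km

Total weighted distance at each candidate:
  S (15, 13): total = 882.6
  R (8, 11): total = 1115.6
  P (7, 5): total = 1686.0
  Q (1, 7): total = 1991.1
Minimum is at S with total 882.6 km.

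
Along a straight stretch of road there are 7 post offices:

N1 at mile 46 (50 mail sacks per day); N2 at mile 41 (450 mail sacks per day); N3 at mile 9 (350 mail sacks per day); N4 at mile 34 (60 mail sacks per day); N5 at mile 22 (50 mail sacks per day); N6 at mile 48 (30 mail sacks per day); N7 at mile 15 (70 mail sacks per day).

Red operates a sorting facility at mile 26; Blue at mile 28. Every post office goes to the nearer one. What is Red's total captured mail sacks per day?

470

The indifferent point is the midpoint (26+28)/2 = 27; post offices left of it (closer to Red at 26) go to Red, those right go to Blue.
  N3 at 9 (w=350) → Red
  N7 at 15 (w=70) → Red
  N5 at 22 (w=50) → Red
  N4 at 34 (w=60) → Blue
  N2 at 41 (w=450) → Blue
  N1 at 46 (w=50) → Blue
  N6 at 48 (w=30) → Blue
Red captures 470; Blue captures 590.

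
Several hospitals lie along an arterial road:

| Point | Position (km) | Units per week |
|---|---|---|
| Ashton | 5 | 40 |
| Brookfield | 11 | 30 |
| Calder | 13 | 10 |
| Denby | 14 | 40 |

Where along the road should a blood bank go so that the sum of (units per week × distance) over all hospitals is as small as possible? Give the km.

For a sum of weighted absolute distances on a line, the optimum is the weighted median (not the mean). Total weight W = 120; half-weight = 60.
Sort by position and accumulate weight:
  km 5 (Ashton, w=40) → cum 40
  km 11 (Brookfield, w=30) → cum 70  ≥ 60 → median here
  km 13 (Calder, w=10) → cum 80
  km 14 (Denby, w=40) → cum 120
Optimal location: km 11.

x = 11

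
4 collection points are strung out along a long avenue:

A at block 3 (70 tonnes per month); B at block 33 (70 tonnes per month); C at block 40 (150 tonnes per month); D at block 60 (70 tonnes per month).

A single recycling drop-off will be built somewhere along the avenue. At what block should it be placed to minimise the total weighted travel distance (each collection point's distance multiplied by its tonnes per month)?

For a sum of weighted absolute distances on a line, the optimum is the weighted median (not the mean). Total weight W = 360; half-weight = 180.
Sort by position and accumulate weight:
  block 3 (A, w=70) → cum 70
  block 33 (B, w=70) → cum 140
  block 40 (C, w=150) → cum 290  ≥ 180 → median here
  block 60 (D, w=70) → cum 360
Optimal location: block 40.

x = 40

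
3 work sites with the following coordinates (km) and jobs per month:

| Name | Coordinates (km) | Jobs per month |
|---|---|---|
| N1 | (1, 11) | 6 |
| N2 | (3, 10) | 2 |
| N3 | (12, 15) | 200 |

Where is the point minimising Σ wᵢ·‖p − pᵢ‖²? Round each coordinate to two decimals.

The minimiser of Σwᵢ‖p−pᵢ‖² is the weighted centroid p* = (Σwᵢpᵢ)/(Σwᵢ).
Σwᵢ = 208.
Σwᵢxᵢ = 6·1 + 2·3 + 200·12 = 2412.
Σwᵢyᵢ = 6·11 + 2·10 + 200·15 = 3086.
x* = 2412/208 = 11.60, y* = 3086/208 = 14.84.

(11.60, 14.84)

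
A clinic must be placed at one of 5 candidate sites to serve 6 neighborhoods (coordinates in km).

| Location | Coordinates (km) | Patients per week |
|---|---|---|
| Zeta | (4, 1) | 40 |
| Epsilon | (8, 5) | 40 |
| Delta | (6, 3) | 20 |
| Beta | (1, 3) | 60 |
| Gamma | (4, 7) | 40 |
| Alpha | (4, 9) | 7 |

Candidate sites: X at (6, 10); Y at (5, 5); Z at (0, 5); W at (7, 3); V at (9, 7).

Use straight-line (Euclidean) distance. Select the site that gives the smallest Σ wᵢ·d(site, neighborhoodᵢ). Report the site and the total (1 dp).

Y, total 716.3 km

Total weighted distance at each candidate:
  X (6, 10): total = 1400.2
  Y (5, 5): total = 716.3
  Z (0, 5): total = 1025.4
  W (7, 3): total = 860.6
  V (9, 7): total = 1276.2
Minimum is at Y with total 716.3 km.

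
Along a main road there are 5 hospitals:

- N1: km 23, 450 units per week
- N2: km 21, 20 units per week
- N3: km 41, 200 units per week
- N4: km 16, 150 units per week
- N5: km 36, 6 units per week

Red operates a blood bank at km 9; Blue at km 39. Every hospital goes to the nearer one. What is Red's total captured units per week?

620

The indifferent point is the midpoint (9+39)/2 = 24; hospitals left of it (closer to Red at 9) go to Red, those right go to Blue.
  N4 at 16 (w=150) → Red
  N2 at 21 (w=20) → Red
  N1 at 23 (w=450) → Red
  N5 at 36 (w=6) → Blue
  N3 at 41 (w=200) → Blue
Red captures 620; Blue captures 206.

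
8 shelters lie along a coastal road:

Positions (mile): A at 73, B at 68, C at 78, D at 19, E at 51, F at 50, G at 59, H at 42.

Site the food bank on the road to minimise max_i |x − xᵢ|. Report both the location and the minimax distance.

location 48.5, max distance 29.5

The 1-center on a line is the midpoint of the two extreme points: leftmost at 19, rightmost at 78.
Optimal location = (19 + 78)/2 = 48.5; maximum distance = (78 − 19)/2 = 29.5.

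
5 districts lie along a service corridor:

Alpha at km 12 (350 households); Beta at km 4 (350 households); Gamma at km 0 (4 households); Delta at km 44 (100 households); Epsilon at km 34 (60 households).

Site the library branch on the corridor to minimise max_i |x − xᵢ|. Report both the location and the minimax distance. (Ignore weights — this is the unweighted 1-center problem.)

The 1-center on a line is the midpoint of the two extreme points: leftmost at 0, rightmost at 44.
Optimal location = (0 + 44)/2 = 22; maximum distance = (44 − 0)/2 = 22.

location 22, max distance 22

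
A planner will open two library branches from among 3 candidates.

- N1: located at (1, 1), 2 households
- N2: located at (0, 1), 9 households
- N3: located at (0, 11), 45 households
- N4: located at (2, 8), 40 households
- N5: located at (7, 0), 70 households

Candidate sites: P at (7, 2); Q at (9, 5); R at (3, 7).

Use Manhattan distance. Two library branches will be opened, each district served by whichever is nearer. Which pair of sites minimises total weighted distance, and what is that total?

Evaluate every pair (each demand assigned to the nearer of the two):
  {P, R}: total = 621
  {Q, R}: total = 982
  {P, Q}: total = 1301
Best pair: {P, R} with total 621.

{P, R}, total 621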